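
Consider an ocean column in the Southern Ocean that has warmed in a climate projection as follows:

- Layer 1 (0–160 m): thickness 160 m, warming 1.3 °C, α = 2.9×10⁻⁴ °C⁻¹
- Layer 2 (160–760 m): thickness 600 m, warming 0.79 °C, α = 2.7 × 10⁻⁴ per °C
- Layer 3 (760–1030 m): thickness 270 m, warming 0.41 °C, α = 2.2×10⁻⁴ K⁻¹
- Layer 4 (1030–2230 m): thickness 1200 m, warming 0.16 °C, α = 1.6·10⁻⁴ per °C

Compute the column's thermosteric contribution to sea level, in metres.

0–160 m: 2.9×10⁻⁴ × 1.3 × 160 = 0.06032 m
160–760 m: 2.7×10⁻⁴ × 0.79 × 600 = 0.12798 m
Layer 3: 270 × 2.2×10⁻⁴ × 0.41 = 0.024354 m
Layer 4: 0.16 × 1.6×10⁻⁴ × 1200 = 0.03072 m
Δh = 0.06032 + 0.12798 + 0.024354 + 0.03072 = 0.243374 m ≈ 0.243 m

Δh ≈ 0.243 m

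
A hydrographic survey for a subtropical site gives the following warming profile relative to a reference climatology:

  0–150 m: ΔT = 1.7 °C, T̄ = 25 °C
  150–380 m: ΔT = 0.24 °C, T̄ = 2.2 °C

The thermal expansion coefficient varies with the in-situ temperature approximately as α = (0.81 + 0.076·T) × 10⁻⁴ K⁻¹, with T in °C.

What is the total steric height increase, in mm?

74.5 mm

Layer 1: α = (0.81 + 0.076×25)×10⁻⁴ = 2.71×10⁻⁴ K⁻¹
Layer 2: α = (0.81 + 0.076×2.2)×10⁻⁴ = 0.9772×10⁻⁴ K⁻¹
150 × 2.71×10⁻⁴ × 1.7 = 0.069105 m
Layer 2: 0.9772×10⁻⁴ × 230 × 0.24 = 0.005394144 m
Δh = 0.069105 + 0.005394144 = 0.074499144 m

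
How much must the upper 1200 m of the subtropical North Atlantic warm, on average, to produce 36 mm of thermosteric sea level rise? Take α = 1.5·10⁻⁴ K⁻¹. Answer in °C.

0.20 °C

ΔT = Δh/(αH) = 0.036 / (1.5×10⁻⁴ × 1200) = 0.2000 °C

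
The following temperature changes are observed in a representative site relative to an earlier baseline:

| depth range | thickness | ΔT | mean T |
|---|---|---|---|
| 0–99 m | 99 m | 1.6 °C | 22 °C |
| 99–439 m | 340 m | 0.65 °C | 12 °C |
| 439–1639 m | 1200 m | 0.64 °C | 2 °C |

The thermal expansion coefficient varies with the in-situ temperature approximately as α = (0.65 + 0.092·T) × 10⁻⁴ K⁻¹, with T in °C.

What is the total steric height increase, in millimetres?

150 mm

Layer 1: α = (0.65 + 0.092×22)×10⁻⁴ = 2.674×10⁻⁴ K⁻¹
Layer 2: α = (0.65 + 0.092×12)×10⁻⁴ = 1.754×10⁻⁴ K⁻¹
Layer 3: α = (0.65 + 0.092×2)×10⁻⁴ = 0.834×10⁻⁴ K⁻¹
0–99 m: 2.674×10⁻⁴ × 1.6 × 99 = 0.04235616 m
0.65 × 340 × 1.754×10⁻⁴ = 0.0387634 m
439–1639 m: 1200 × 0.64 × 0.834×10⁻⁴ = 0.0640512 m
Δh = 0.04235616 + 0.0387634 + 0.0640512 = 0.14517076 m ≈ 150 mm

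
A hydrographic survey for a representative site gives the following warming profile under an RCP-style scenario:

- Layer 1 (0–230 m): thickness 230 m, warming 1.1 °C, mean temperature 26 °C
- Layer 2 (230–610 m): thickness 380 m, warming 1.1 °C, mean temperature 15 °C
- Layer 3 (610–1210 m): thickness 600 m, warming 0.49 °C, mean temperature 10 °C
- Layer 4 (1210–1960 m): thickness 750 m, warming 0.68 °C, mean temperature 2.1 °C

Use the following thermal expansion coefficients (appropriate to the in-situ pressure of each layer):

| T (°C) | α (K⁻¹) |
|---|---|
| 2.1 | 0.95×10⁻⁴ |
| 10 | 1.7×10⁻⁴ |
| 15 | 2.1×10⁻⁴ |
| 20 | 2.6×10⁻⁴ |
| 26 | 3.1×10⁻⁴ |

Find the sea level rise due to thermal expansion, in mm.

265 mm

Layer 1 at 26 °C → α = 3.1×10⁻⁴ K⁻¹
Layer 2 at 15 °C → α = 2.1×10⁻⁴ K⁻¹
Layer 3 at 10 °C → α = 1.7×10⁻⁴ K⁻¹
Layer 4 at 2.1 °C → α = 0.95×10⁻⁴ K⁻¹
3.1×10⁻⁴ × 1.1 × 230 = 0.07843 m
Layer 2: 2.1×10⁻⁴ × 380 × 1.1 = 0.08778 m
610–1210 m: 600 × 0.49 × 1.7×10⁻⁴ = 0.04998 m
1210–1960 m: 0.68 × 0.95×10⁻⁴ × 750 = 0.04845 m
Δh = 0.07843 + 0.08778 + 0.04998 + 0.04845 = 0.26464 m ≈ 265 mm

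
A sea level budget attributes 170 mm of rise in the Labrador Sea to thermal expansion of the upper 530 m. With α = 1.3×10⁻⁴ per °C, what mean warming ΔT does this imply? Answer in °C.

about 2.47 °C

ΔT = Δh/(αH) = 0.17 / (1.3×10⁻⁴ × 530) ≈ 2.467 °C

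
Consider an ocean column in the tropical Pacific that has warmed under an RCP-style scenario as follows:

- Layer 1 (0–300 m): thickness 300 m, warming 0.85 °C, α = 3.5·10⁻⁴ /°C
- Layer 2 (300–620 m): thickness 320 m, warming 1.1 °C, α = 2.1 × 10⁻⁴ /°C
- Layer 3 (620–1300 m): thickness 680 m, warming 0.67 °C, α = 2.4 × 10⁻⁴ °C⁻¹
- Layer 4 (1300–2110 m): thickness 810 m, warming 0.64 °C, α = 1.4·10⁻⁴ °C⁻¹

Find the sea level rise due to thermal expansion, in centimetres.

0–300 m: 0.85 × 300 × 3.5×10⁻⁴ = 0.08925 m
Layer 2: 2.1×10⁻⁴ × 1.1 × 320 = 0.07392 m
0.67 × 680 × 2.4×10⁻⁴ = 0.109344 m
1300–2110 m: 1.4×10⁻⁴ × 810 × 0.64 = 0.072576 m
Δh = 0.08925 + 0.07392 + 0.109344 + 0.072576 = 0.34509 m ≈ 35 cm

Δh ≈ 35 cm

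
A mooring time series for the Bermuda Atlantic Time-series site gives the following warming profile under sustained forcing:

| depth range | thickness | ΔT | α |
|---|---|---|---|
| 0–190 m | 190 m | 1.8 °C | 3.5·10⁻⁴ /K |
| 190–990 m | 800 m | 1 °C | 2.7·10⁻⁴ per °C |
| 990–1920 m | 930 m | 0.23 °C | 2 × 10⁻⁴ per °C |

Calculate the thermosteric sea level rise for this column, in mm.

Δh = 378 mm

0–190 m: 1.8 × 3.5×10⁻⁴ × 190 = 0.11970 m
190–990 m: 2.7×10⁻⁴ × 800 × 1 = 0.21600 m
2×10⁻⁴ × 0.23 × 930 = 0.04278 m
Δh = 0.11970 + 0.21600 + 0.04278 = 0.37848 m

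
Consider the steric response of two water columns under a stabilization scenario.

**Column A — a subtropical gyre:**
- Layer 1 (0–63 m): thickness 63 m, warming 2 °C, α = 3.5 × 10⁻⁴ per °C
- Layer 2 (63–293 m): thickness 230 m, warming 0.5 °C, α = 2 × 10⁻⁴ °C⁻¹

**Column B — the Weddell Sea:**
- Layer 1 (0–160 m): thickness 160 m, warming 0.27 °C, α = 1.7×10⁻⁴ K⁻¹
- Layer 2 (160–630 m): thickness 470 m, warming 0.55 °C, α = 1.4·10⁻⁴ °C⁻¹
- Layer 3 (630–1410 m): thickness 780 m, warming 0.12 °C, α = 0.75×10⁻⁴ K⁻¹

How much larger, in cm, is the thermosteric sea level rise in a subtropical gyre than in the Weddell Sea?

1.7 cm larger

A 2 × 63 × 3.5×10⁻⁴ = 0.04410 m
A 230 × 0.5 × 2×10⁻⁴ = 0.02300 m
A total: 0.06710 m
B Layer 1: 0.27 × 160 × 1.7×10⁻⁴ = 0.007344 m
B 0.55 × 470 × 1.4×10⁻⁴ = 0.03619 m
B 780 × 0.75×10⁻⁴ × 0.12 = 0.00702 m
B total: 0.050554 m
Difference: 0.06710 − 0.050554 = 0.016546 m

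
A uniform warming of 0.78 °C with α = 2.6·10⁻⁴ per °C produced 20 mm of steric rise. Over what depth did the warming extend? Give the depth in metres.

H = Δh/(αΔT) = 0.02 / (2.6×10⁻⁴ × 0.78) ≈ 98.62 m

99 m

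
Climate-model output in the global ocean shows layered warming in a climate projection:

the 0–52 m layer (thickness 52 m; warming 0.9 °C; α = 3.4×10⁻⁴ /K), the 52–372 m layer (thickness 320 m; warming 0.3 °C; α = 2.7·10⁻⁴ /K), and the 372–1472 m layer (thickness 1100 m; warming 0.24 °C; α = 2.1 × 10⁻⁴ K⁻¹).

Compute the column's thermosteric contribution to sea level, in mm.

3.4×10⁻⁴ × 52 × 0.9 = 0.015912 m
52–372 m: 320 × 2.7×10⁻⁴ × 0.3 = 0.02592 m
0.24 × 2.1×10⁻⁴ × 1100 = 0.05544 m
Δh = 0.015912 + 0.02592 + 0.05544 = 0.097272 m ≈ 97.3 mm

Δh ≈ 97.3 mm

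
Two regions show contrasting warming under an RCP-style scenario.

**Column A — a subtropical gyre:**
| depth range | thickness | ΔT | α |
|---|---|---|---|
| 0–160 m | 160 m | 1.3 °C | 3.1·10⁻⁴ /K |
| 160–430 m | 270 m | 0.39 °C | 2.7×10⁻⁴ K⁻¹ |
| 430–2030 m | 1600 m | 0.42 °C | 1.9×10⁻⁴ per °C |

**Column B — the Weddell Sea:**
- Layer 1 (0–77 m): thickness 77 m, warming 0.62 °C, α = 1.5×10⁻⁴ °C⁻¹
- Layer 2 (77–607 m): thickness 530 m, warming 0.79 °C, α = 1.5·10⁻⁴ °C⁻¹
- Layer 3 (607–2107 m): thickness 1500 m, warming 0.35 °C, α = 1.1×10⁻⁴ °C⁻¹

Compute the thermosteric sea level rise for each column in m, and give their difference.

A: 0.221 m; B: 0.128 m; difference 0.0929 m

A 3.1×10⁻⁴ × 1.3 × 160 = 0.06448 m
A 160–430 m: 0.39 × 270 × 2.7×10⁻⁴ = 0.028431 m
A 430–2030 m: 1600 × 0.42 × 1.9×10⁻⁴ = 0.12768 m
A total: 0.220591 m
B Layer 1: 77 × 0.62 × 1.5×10⁻⁴ = 0.007161 m
B Layer 2: 1.5×10⁻⁴ × 0.79 × 530 = 0.062805 m
B 607–2107 m: 1.1×10⁻⁴ × 0.35 × 1500 = 0.05775 m
B total: 0.127716 m
Difference: 0.220591 − 0.127716 = 0.092875 m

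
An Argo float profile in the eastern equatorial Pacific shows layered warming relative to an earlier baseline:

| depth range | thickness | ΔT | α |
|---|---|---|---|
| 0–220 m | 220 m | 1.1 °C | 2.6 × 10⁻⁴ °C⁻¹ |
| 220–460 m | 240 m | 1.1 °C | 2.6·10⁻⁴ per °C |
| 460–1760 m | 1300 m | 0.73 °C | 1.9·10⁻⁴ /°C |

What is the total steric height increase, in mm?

312 mm

0–220 m: 2.6×10⁻⁴ × 220 × 1.1 = 0.06292 m
220–460 m: 240 × 2.6×10⁻⁴ × 1.1 = 0.06864 m
Layer 3: 1300 × 0.73 × 1.9×10⁻⁴ = 0.18031 m
Δh = 0.06292 + 0.06864 + 0.18031 = 0.31187 m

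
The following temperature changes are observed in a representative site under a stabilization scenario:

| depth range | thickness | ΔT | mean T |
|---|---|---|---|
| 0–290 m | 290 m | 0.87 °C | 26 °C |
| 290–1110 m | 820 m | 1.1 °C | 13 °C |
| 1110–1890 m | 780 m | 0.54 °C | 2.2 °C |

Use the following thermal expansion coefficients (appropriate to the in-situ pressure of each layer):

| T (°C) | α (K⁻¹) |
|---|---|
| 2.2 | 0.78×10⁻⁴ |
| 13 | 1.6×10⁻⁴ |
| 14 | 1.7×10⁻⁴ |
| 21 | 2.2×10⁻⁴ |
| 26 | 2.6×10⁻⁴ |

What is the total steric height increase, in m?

0.243 m

Layer 1 at 26 °C → α = 2.6×10⁻⁴ K⁻¹
Layer 2 at 13 °C → α = 1.6×10⁻⁴ K⁻¹
Layer 3 at 2.2 °C → α = 0.78×10⁻⁴ K⁻¹
0.87 × 2.6×10⁻⁴ × 290 = 0.065598 m
290–1110 m: 1.6×10⁻⁴ × 1.1 × 820 = 0.14432 m
0.54 × 0.78×10⁻⁴ × 780 = 0.0328536 m
Δh = 0.065598 + 0.14432 + 0.0328536 = 0.2427716 m ≈ 0.243 m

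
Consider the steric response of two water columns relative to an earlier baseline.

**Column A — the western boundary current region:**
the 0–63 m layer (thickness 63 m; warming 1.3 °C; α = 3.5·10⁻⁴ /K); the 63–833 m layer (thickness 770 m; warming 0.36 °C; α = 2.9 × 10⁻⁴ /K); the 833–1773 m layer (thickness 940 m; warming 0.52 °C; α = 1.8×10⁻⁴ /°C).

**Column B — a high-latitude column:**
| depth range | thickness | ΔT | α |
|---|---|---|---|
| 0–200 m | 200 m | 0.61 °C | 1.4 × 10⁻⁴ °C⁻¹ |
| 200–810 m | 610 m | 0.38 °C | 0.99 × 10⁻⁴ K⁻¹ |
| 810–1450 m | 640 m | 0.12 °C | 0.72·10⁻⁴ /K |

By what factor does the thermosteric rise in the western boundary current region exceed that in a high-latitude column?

a factor of 4.3

A 1.3 × 3.5×10⁻⁴ × 63 = 0.028665 m
A 63–833 m: 0.36 × 2.9×10⁻⁴ × 770 = 0.080388 m
A 1.8×10⁻⁴ × 940 × 0.52 = 0.087984 m
A total: 0.197037 m
B Layer 1: 1.4×10⁻⁴ × 200 × 0.61 = 0.01708 m
B 200–810 m: 0.38 × 610 × 0.99×10⁻⁴ = 0.0229482 m
B 810–1450 m: 0.12 × 0.72×10⁻⁴ × 640 = 0.0055296 m
B total: 0.0455578 m
Ratio: 0.197037 / 0.0455578 ≈ 4.325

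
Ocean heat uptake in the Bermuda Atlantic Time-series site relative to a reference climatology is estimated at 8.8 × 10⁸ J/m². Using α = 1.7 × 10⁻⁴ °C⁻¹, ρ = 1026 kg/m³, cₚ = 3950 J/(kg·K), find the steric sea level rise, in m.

Δh = αQ/(ρcₚ) = 1.7×10⁻⁴ × 8.8×10⁸ / (1026 × 3950) ≈ 0.036914 m

0.037 m of thermosteric rise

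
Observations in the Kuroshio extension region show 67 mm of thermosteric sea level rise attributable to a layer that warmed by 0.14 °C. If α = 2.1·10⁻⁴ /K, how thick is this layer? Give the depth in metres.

H = Δh/(αΔT) = 0.067 / (2.1×10⁻⁴ × 0.14) ≈ 2279 m

2280 m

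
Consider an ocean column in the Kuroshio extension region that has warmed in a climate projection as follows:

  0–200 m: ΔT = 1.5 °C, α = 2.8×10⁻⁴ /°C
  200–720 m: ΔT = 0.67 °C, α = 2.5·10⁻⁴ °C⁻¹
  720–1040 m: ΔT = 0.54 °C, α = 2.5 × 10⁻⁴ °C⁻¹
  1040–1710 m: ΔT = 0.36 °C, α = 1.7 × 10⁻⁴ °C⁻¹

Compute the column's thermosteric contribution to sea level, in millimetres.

Δh ≈ 260 mm

Layer 1: 2.8×10⁻⁴ × 200 × 1.5 = 0.08400 m
520 × 2.5×10⁻⁴ × 0.67 = 0.08710 m
720–1040 m: 2.5×10⁻⁴ × 320 × 0.54 = 0.04320 m
Layer 4: 670 × 1.7×10⁻⁴ × 0.36 = 0.041004 m
Δh = 0.08400 + 0.08710 + 0.04320 + 0.041004 = 0.255304 m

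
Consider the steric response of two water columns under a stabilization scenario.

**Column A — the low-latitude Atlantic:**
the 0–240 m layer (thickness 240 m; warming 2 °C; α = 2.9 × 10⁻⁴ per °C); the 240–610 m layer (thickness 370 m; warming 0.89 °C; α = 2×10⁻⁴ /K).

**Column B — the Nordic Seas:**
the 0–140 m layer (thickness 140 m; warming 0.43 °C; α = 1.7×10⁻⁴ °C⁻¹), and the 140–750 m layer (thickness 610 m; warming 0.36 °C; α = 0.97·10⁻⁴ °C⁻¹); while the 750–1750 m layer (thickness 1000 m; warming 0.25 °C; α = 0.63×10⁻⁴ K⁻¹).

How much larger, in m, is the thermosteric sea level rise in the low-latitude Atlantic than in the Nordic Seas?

0.158 m

A 0–240 m: 2 × 240 × 2.9×10⁻⁴ = 0.13920 m
A Layer 2: 370 × 2×10⁻⁴ × 0.89 = 0.06586 m
A total: 0.20506 m
B Layer 1: 0.43 × 1.7×10⁻⁴ × 140 = 0.010234 m
B 610 × 0.36 × 0.97×10⁻⁴ = 0.0213012 m
B 1000 × 0.63×10⁻⁴ × 0.25 = 0.01575 m
B total: 0.0472852 m
Difference: 0.20506 − 0.0472852 = 0.1577748 m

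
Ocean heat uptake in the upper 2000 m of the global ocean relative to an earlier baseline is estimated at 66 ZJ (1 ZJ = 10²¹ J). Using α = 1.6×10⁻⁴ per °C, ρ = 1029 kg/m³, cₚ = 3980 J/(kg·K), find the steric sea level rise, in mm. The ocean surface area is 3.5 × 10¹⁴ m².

Per unit area: Q = 66×10²¹ / (3.5×10¹⁴) ≈ 1.886×10⁸ J/m²
Δh = αQ/(ρcₚ) = 1.6×10⁻⁴ × 1.886×10⁸ / (1029 × 3980) ≈ 0.0073682 m

Δh ≈ 7.37 mm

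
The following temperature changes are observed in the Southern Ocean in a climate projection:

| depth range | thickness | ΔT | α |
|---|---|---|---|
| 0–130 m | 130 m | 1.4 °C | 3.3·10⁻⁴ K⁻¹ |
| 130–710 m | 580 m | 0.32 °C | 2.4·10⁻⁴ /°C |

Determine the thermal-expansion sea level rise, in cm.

Δh ≈ 10.5 cm

1.4 × 130 × 3.3×10⁻⁴ = 0.06006 m
0.32 × 2.4×10⁻⁴ × 580 = 0.044544 m
Δh = 0.06006 + 0.044544 = 0.104604 m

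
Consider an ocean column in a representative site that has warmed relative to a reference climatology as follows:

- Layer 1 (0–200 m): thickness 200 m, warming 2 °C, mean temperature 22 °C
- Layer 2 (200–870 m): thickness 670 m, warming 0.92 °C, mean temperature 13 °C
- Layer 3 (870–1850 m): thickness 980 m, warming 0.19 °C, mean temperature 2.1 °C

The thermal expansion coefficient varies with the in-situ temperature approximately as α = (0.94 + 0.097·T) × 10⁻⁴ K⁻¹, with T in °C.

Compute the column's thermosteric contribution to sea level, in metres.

0.28 m of thermosteric rise

Layer 1: α = (0.94 + 0.097×22)×10⁻⁴ = 3.074×10⁻⁴ K⁻¹
Layer 2: α = (0.94 + 0.097×13)×10⁻⁴ = 2.201×10⁻⁴ K⁻¹
Layer 3: α = (0.94 + 0.097×2.1)×10⁻⁴ = 1.1437×10⁻⁴ K⁻¹
Layer 1: 200 × 2 × 3.074×10⁻⁴ = 0.12296 m
200–870 m: 670 × 0.92 × 2.201×10⁻⁴ = 0.13566964 m
Layer 3: 1.1437×10⁻⁴ × 0.19 × 980 = 0.021295694 m
Δh = 0.12296 + 0.13566964 + 0.021295694 = 0.279925334 m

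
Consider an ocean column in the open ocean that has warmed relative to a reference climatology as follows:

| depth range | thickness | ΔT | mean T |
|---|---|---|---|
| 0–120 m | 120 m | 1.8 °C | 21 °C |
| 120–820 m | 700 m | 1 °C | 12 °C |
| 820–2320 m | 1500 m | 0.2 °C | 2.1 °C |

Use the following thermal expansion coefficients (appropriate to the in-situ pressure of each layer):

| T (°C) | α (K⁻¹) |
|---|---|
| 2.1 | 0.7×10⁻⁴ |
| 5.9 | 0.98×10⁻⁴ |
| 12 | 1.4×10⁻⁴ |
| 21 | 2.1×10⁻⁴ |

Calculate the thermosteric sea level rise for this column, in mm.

about 164 mm

Layer 1 at 21 °C → α = 2.1×10⁻⁴ K⁻¹
Layer 2 at 12 °C → α = 1.4×10⁻⁴ K⁻¹
Layer 3 at 2.1 °C → α = 0.7×10⁻⁴ K⁻¹
0–120 m: 1.8 × 2.1×10⁻⁴ × 120 = 0.04536 m
Layer 2: 700 × 1.4×10⁻⁴ × 1 = 0.09800 m
0.2 × 0.7×10⁻⁴ × 1500 = 0.02100 m
Δh = 0.04536 + 0.09800 + 0.02100 = 0.16436 m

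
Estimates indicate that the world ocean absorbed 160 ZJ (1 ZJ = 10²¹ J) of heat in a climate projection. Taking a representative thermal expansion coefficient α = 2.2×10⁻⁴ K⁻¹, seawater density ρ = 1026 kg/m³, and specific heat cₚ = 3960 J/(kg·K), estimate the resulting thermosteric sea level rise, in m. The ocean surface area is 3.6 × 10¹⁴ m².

Per unit area: Q = 160×10²¹ / (3.6×10¹⁴) ≈ 4.444×10⁸ J/m²
Δh = αQ/(ρcₚ) = 2.2×10⁻⁴ × 4.444×10⁸ / (1026 × 3960) ≈ 0.024063 m

0.0241 m of thermosteric rise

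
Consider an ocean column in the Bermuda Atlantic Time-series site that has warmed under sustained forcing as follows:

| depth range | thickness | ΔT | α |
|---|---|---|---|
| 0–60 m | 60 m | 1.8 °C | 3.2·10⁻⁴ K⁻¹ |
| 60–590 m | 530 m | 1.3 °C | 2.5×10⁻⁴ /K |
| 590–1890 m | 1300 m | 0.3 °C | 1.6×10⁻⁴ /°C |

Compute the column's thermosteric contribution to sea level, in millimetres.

0–60 m: 3.2×10⁻⁴ × 1.8 × 60 = 0.03456 m
1.3 × 530 × 2.5×10⁻⁴ = 0.17225 m
Layer 3: 0.3 × 1.6×10⁻⁴ × 1300 = 0.06240 m
Δh = 0.03456 + 0.17225 + 0.06240 = 0.26921 m

Δh ≈ 269 mm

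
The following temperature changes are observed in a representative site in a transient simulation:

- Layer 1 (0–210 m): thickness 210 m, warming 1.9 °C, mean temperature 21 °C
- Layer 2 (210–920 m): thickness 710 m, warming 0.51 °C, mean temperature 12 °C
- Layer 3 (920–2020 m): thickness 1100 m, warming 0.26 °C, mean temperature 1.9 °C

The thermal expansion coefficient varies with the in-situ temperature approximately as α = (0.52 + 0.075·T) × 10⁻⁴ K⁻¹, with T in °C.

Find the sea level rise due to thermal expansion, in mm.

about 150 mm

Layer 1: α = (0.52 + 0.075×21)×10⁻⁴ = 2.095×10⁻⁴ K⁻¹
Layer 2: α = (0.52 + 0.075×12)×10⁻⁴ = 1.42×10⁻⁴ K⁻¹
Layer 3: α = (0.52 + 0.075×1.9)×10⁻⁴ = 0.6625×10⁻⁴ K⁻¹
0–210 m: 1.9 × 2.095×10⁻⁴ × 210 = 0.0835905 m
Layer 2: 1.42×10⁻⁴ × 0.51 × 710 = 0.0514182 m
920–2020 m: 0.6625×10⁻⁴ × 1100 × 0.26 = 0.0189475 m
Δh = 0.0835905 + 0.0514182 + 0.0189475 = 0.1539562 m ≈ 150 mm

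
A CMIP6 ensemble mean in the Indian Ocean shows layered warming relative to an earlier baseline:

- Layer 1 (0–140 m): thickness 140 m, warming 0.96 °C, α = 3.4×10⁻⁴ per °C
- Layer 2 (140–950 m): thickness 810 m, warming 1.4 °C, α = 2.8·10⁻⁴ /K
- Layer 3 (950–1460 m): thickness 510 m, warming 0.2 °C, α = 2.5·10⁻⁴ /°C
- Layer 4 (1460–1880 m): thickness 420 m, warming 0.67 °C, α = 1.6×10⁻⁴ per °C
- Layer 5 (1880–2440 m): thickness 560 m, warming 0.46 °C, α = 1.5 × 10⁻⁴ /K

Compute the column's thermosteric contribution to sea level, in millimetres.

Layer 1: 140 × 3.4×10⁻⁴ × 0.96 = 0.045696 m
Layer 2: 2.8×10⁻⁴ × 810 × 1.4 = 0.31752 m
0.2 × 510 × 2.5×10⁻⁴ = 0.02550 m
1.6×10⁻⁴ × 420 × 0.67 = 0.045024 m
0.46 × 560 × 1.5×10⁻⁴ = 0.03864 m
Δh = 0.045696 + 0.31752 + 0.02550 + 0.045024 + 0.03864 = 0.47238 m

about 472 mm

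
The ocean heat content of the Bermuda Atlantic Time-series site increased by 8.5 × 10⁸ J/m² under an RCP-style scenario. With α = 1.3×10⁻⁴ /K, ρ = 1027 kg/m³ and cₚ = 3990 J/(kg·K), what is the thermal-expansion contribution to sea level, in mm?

27 mm

Δh = αQ/(ρcₚ) = 1.3×10⁻⁴ × 8.5×10⁸ / (1027 × 3990) ≈ 0.026966 m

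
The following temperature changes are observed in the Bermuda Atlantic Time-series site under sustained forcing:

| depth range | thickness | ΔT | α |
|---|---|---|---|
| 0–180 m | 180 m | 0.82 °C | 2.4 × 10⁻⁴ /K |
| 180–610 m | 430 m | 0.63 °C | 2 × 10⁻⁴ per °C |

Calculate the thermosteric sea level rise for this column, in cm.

9.0 cm

0–180 m: 2.4×10⁻⁴ × 180 × 0.82 = 0.035424 m
Layer 2: 2×10⁻⁴ × 0.63 × 430 = 0.05418 m
Δh = 0.035424 + 0.05418 = 0.089604 m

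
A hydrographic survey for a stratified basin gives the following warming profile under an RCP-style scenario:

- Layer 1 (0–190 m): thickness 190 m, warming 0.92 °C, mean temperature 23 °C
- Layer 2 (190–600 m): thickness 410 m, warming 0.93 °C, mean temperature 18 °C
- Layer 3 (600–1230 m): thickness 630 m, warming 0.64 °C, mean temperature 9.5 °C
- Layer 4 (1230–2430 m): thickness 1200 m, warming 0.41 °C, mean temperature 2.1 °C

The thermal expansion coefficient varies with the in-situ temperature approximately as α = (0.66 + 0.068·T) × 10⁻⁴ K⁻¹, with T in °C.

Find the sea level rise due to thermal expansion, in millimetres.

Δh ≈ 200 mm

Layer 1: α = (0.66 + 0.068×23)×10⁻⁴ = 2.224×10⁻⁴ K⁻¹
Layer 2: α = (0.66 + 0.068×18)×10⁻⁴ = 1.884×10⁻⁴ K⁻¹
Layer 3: α = (0.66 + 0.068×9.5)×10⁻⁴ = 1.306×10⁻⁴ K⁻¹
Layer 4: α = (0.66 + 0.068×2.1)×10⁻⁴ = 0.8028×10⁻⁴ K⁻¹
0–190 m: 2.224×10⁻⁴ × 190 × 0.92 = 0.03887552 m
190–600 m: 410 × 0.93 × 1.884×10⁻⁴ = 0.07183692 m
600–1230 m: 0.64 × 630 × 1.306×10⁻⁴ = 0.05265792 m
1230–2430 m: 0.8028×10⁻⁴ × 1200 × 0.41 = 0.03949776 m
Δh = 0.03887552 + 0.07183692 + 0.05265792 + 0.03949776 = 0.20286812 m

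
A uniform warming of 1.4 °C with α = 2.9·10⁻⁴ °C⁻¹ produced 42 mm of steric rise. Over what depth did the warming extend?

about 103 m

H = Δh/(αΔT) = 0.042 / (2.9×10⁻⁴ × 1.4) ≈ 103.4 m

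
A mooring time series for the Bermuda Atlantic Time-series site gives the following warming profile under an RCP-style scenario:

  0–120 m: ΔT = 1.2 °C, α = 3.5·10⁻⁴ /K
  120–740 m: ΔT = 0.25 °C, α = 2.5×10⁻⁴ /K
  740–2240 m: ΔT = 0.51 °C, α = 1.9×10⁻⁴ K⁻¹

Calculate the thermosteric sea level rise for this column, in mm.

3.5×10⁻⁴ × 1.2 × 120 = 0.05040 m
Layer 2: 2.5×10⁻⁴ × 0.25 × 620 = 0.03875 m
1.9×10⁻⁴ × 1500 × 0.51 = 0.14535 m
Δh = 0.05040 + 0.03875 + 0.14535 = 0.23450 m

235 mm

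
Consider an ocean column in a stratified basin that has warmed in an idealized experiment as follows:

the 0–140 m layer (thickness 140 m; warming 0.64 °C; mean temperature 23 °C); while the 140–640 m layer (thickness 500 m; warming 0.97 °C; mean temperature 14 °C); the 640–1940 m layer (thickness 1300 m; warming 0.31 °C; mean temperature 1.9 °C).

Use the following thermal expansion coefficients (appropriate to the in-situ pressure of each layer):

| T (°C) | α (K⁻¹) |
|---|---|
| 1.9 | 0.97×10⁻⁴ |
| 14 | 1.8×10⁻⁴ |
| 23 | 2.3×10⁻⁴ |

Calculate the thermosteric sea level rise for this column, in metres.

Δh = 0.147 m

Layer 1 at 23 °C → α = 2.3×10⁻⁴ K⁻¹
Layer 2 at 14 °C → α = 1.8×10⁻⁴ K⁻¹
Layer 3 at 1.9 °C → α = 0.97×10⁻⁴ K⁻¹
2.3×10⁻⁴ × 140 × 0.64 = 0.020608 m
140–640 m: 0.97 × 1.8×10⁻⁴ × 500 = 0.08730 m
Layer 3: 1300 × 0.31 × 0.97×10⁻⁴ = 0.039091 m
Δh = 0.020608 + 0.08730 + 0.039091 = 0.146999 m ≈ 0.147 m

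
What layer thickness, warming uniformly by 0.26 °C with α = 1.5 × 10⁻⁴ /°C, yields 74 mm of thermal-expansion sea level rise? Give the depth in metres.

about 1900 m

H = Δh/(αΔT) = 0.074 / (1.5×10⁻⁴ × 0.26) ≈ 1897 m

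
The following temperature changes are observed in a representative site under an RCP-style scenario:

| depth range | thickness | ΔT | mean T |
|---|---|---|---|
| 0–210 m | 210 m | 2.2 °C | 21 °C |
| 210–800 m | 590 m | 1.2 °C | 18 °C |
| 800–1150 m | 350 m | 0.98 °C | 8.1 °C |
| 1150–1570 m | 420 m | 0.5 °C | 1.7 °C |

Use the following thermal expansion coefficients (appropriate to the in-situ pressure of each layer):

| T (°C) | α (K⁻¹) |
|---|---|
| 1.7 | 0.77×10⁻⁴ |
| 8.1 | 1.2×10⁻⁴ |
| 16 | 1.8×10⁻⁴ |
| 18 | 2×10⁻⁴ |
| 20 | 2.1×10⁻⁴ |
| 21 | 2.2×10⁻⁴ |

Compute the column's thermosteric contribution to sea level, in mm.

301 mm

Layer 1 at 21 °C → α = 2.2×10⁻⁴ K⁻¹
Layer 2 at 18 °C → α = 2×10⁻⁴ K⁻¹
Layer 3 at 8.1 °C → α = 1.2×10⁻⁴ K⁻¹
Layer 4 at 1.7 °C → α = 0.77×10⁻⁴ K⁻¹
Layer 1: 2.2 × 210 × 2.2×10⁻⁴ = 0.10164 m
Layer 2: 1.2 × 590 × 2×10⁻⁴ = 0.14160 m
Layer 3: 1.2×10⁻⁴ × 0.98 × 350 = 0.04116 m
1150–1570 m: 0.77×10⁻⁴ × 0.5 × 420 = 0.01617 m
Δh = 0.10164 + 0.14160 + 0.04116 + 0.01617 = 0.30057 m ≈ 301 mm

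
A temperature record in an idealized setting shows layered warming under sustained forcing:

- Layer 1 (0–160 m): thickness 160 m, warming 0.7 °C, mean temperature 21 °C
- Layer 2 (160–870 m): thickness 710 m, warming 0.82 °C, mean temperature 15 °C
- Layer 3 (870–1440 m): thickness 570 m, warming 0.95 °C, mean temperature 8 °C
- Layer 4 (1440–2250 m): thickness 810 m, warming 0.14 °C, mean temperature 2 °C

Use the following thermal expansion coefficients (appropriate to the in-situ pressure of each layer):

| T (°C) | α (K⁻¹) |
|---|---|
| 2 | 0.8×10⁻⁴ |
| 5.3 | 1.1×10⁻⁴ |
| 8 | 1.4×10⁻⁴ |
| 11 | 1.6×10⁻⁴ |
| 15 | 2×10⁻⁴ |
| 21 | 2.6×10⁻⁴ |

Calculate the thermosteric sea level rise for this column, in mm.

Δh = 230 mm

Layer 1 at 21 °C → α = 2.6×10⁻⁴ K⁻¹
Layer 2 at 15 °C → α = 2×10⁻⁴ K⁻¹
Layer 3 at 8 °C → α = 1.4×10⁻⁴ K⁻¹
Layer 4 at 2 °C → α = 0.8×10⁻⁴ K⁻¹
160 × 2.6×10⁻⁴ × 0.7 = 0.02912 m
Layer 2: 2×10⁻⁴ × 0.82 × 710 = 0.11644 m
870–1440 m: 0.95 × 1.4×10⁻⁴ × 570 = 0.07581 m
0.14 × 0.8×10⁻⁴ × 810 = 0.009072 m
Δh = 0.02912 + 0.11644 + 0.07581 + 0.009072 = 0.230442 m ≈ 230 mm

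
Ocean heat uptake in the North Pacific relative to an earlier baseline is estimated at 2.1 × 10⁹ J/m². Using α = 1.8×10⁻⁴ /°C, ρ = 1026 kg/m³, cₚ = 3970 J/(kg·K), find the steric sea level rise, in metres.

Δh = αQ/(ρcₚ) = 1.8×10⁻⁴ × 2.1×10⁹ / (1026 × 3970) ≈ 0.092801 m

Δh ≈ 0.0928 m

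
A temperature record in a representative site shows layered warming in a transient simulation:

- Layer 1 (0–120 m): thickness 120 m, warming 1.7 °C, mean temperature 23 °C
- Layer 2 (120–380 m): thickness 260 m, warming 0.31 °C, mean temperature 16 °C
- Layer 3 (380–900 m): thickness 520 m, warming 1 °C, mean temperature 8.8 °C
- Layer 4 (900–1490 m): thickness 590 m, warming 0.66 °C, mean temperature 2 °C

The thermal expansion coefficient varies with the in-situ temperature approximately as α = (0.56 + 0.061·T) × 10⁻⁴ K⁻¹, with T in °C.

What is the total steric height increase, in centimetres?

Layer 1: α = (0.56 + 0.061×23)×10⁻⁴ = 1.963×10⁻⁴ K⁻¹
Layer 2: α = (0.56 + 0.061×16)×10⁻⁴ = 1.536×10⁻⁴ K⁻¹
Layer 3: α = (0.56 + 0.061×8.8)×10⁻⁴ = 1.0968×10⁻⁴ K⁻¹
Layer 4: α = (0.56 + 0.061×2)×10⁻⁴ = 0.682×10⁻⁴ K⁻¹
1.963×10⁻⁴ × 120 × 1.7 = 0.0400452 m
120–380 m: 1.536×10⁻⁴ × 260 × 0.31 = 0.01238016 m
380–900 m: 1.0968×10⁻⁴ × 520 × 1 = 0.0570336 m
0.682×10⁻⁴ × 590 × 0.66 = 0.02655708 m
Δh = 0.0400452 + 0.01238016 + 0.0570336 + 0.02655708 = 0.13601604 m ≈ 13.6 cm

13.6 cm of thermosteric rise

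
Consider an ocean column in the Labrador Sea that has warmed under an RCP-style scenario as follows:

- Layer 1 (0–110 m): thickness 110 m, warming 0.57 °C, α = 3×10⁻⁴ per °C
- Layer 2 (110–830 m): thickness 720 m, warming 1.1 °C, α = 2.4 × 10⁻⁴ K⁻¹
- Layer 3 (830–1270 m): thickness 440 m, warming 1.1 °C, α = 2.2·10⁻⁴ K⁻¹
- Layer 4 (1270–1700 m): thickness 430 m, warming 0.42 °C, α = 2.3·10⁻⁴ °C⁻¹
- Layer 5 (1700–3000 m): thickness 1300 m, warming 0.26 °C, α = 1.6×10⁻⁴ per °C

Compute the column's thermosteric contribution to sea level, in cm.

Layer 1: 0.57 × 3×10⁻⁴ × 110 = 0.01881 m
110–830 m: 720 × 1.1 × 2.4×10⁻⁴ = 0.19008 m
830–1270 m: 1.1 × 440 × 2.2×10⁻⁴ = 0.10648 m
1270–1700 m: 2.3×10⁻⁴ × 430 × 0.42 = 0.041538 m
1.6×10⁻⁴ × 0.26 × 1300 = 0.05408 m
Δh = 0.01881 + 0.19008 + 0.10648 + 0.041538 + 0.05408 = 0.410988 m ≈ 41.1 cm

about 41.1 cm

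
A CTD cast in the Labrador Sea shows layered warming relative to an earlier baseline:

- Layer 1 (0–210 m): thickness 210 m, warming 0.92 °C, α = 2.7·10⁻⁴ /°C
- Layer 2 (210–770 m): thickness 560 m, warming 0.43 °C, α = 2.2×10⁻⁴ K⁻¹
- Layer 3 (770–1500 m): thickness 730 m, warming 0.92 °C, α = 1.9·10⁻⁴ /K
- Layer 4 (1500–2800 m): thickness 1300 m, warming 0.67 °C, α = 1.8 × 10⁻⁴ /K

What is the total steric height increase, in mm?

210 × 2.7×10⁻⁴ × 0.92 = 0.052164 m
210–770 m: 0.43 × 560 × 2.2×10⁻⁴ = 0.052976 m
730 × 0.92 × 1.9×10⁻⁴ = 0.127604 m
1500–2800 m: 1.8×10⁻⁴ × 1300 × 0.67 = 0.15678 m
Δh = 0.052164 + 0.052976 + 0.127604 + 0.15678 = 0.389524 m

390 mm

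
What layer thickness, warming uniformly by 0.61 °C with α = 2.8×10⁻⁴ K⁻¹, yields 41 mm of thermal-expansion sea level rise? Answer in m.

about 240 m

H = Δh/(αΔT) = 0.041 / (2.8×10⁻⁴ × 0.61) ≈ 240.0 m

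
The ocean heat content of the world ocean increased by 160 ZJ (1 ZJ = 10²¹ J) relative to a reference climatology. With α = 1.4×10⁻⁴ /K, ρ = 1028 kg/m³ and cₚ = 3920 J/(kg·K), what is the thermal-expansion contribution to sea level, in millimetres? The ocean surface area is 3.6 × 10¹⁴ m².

about 15.4 mm

Per unit area: Q = 160×10²¹ / (3.6×10¹⁴) ≈ 4.444×10⁸ J/m²
Δh = αQ/(ρcₚ) = 1.4×10⁻⁴ × 4.444×10⁸ / (1028 × 3920) ≈ 0.015439 m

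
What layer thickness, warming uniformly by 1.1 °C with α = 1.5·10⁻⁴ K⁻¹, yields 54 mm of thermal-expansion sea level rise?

about 327 m

H = Δh/(αΔT) = 0.054 / (1.5×10⁻⁴ × 1.1) ≈ 327.3 m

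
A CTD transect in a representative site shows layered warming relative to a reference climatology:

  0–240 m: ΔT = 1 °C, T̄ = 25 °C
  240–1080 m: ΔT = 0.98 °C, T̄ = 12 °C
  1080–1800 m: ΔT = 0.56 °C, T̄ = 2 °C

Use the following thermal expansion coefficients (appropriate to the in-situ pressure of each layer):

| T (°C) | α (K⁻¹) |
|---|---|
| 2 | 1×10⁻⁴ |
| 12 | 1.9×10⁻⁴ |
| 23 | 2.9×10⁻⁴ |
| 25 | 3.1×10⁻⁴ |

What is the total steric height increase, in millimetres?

271 mm of thermosteric rise

Layer 1 at 25 °C → α = 3.1×10⁻⁴ K⁻¹
Layer 2 at 12 °C → α = 1.9×10⁻⁴ K⁻¹
Layer 3 at 2 °C → α = 1×10⁻⁴ K⁻¹
Layer 1: 240 × 3.1×10⁻⁴ × 1 = 0.07440 m
840 × 1.9×10⁻⁴ × 0.98 = 0.156408 m
0.56 × 720 × 1×10⁻⁴ = 0.04032 m
Δh = 0.07440 + 0.156408 + 0.04032 = 0.271128 m ≈ 271 mm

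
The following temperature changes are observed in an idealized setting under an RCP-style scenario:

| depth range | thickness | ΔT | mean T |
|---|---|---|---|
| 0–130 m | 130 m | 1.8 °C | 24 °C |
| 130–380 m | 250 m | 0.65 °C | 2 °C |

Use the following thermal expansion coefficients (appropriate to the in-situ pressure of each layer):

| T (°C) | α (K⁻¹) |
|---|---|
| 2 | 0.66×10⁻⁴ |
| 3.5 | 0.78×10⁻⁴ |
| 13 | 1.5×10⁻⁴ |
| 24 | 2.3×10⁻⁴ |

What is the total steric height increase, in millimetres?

65 mm

Layer 1 at 24 °C → α = 2.3×10⁻⁴ K⁻¹
Layer 2 at 2 °C → α = 0.66×10⁻⁴ K⁻¹
1.8 × 130 × 2.3×10⁻⁴ = 0.05382 m
130–380 m: 250 × 0.66×10⁻⁴ × 0.65 = 0.010725 m
Δh = 0.05382 + 0.010725 = 0.064545 m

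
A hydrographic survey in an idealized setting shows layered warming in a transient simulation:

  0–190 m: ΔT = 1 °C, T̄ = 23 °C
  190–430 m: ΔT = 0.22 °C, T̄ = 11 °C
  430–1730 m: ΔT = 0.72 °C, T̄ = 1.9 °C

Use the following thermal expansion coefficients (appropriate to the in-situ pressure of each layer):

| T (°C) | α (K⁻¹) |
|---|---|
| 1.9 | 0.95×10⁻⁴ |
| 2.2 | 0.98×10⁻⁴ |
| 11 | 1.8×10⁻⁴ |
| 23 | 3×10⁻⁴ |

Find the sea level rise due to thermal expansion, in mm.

Layer 1 at 23 °C → α = 3×10⁻⁴ K⁻¹
Layer 2 at 11 °C → α = 1.8×10⁻⁴ K⁻¹
Layer 3 at 1.9 °C → α = 0.95×10⁻⁴ K⁻¹
3×10⁻⁴ × 1 × 190 = 0.05700 m
1.8×10⁻⁴ × 0.22 × 240 = 0.009504 m
430–1730 m: 1300 × 0.72 × 0.95×10⁻⁴ = 0.08892 m
Δh = 0.05700 + 0.009504 + 0.08892 = 0.155424 m ≈ 155 mm

155 mm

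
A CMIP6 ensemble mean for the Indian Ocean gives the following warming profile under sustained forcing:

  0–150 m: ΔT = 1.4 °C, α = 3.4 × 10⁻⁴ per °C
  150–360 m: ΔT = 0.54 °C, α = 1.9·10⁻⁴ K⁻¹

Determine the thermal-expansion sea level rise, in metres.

about 0.093 m

0–150 m: 150 × 3.4×10⁻⁴ × 1.4 = 0.07140 m
150–360 m: 210 × 1.9×10⁻⁴ × 0.54 = 0.021546 m
Δh = 0.07140 + 0.021546 = 0.092946 m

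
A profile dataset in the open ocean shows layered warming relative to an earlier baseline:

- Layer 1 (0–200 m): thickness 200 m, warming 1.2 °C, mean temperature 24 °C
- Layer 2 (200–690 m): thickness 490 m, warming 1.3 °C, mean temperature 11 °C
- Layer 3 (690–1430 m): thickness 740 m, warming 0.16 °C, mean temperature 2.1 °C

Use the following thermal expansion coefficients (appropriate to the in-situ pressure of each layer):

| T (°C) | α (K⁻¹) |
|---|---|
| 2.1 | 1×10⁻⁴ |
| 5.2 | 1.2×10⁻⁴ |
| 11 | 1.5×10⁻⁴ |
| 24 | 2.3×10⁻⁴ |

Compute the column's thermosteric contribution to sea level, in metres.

Layer 1 at 24 °C → α = 2.3×10⁻⁴ K⁻¹
Layer 2 at 11 °C → α = 1.5×10⁻⁴ K⁻¹
Layer 3 at 2.1 °C → α = 1×10⁻⁴ K⁻¹
200 × 2.3×10⁻⁴ × 1.2 = 0.05520 m
1.3 × 490 × 1.5×10⁻⁴ = 0.09555 m
Layer 3: 740 × 1×10⁻⁴ × 0.16 = 0.01184 m
Δh = 0.05520 + 0.09555 + 0.01184 = 0.16259 m

Δh ≈ 0.163 m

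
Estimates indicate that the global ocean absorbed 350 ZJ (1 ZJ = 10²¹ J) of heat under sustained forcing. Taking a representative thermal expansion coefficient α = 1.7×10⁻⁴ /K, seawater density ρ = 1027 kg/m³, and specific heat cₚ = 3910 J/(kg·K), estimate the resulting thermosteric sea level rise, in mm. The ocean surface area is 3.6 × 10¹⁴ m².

Per unit area: Q = 350×10²¹ / (3.6×10¹⁴) ≈ 9.722×10⁸ J/m²
Δh = αQ/(ρcₚ) = 1.7×10⁻⁴ × 9.722×10⁸ / (1027 × 3910) ≈ 0.041158 m

Δh ≈ 41 mm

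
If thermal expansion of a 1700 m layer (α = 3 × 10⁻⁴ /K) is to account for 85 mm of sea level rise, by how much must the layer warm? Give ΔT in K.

about 0.17 K

ΔT = Δh/(αH) = 0.085 / (3×10⁻⁴ × 1700) ≈ 0.1667 K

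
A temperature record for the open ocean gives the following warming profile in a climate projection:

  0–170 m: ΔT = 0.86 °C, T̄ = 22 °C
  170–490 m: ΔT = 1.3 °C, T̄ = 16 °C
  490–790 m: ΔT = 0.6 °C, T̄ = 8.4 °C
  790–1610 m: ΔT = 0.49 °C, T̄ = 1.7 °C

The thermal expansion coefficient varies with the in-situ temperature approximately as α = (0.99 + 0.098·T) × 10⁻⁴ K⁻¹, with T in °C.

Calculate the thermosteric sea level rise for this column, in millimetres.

Δh ≈ 230 mm

Layer 1: α = (0.99 + 0.098×22)×10⁻⁴ = 3.146×10⁻⁴ K⁻¹
Layer 2: α = (0.99 + 0.098×16)×10⁻⁴ = 2.558×10⁻⁴ K⁻¹
Layer 3: α = (0.99 + 0.098×8.4)×10⁻⁴ = 1.8132×10⁻⁴ K⁻¹
Layer 4: α = (0.99 + 0.098×1.7)×10⁻⁴ = 1.1566×10⁻⁴ K⁻¹
Layer 1: 3.146×10⁻⁴ × 170 × 0.86 = 0.04599452 m
170–490 m: 320 × 2.558×10⁻⁴ × 1.3 = 0.1064128 m
490–790 m: 1.8132×10⁻⁴ × 300 × 0.6 = 0.0326376 m
790–1610 m: 0.49 × 820 × 1.1566×10⁻⁴ = 0.046472188 m
Δh = 0.04599452 + 0.1064128 + 0.0326376 + 0.046472188 = 0.231517108 m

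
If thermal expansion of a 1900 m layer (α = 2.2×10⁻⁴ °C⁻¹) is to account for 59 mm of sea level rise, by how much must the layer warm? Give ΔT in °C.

ΔT = Δh/(αH) = 0.059 / (2.2×10⁻⁴ × 1900) ≈ 0.1411 °C

ΔT ≈ 0.141 °C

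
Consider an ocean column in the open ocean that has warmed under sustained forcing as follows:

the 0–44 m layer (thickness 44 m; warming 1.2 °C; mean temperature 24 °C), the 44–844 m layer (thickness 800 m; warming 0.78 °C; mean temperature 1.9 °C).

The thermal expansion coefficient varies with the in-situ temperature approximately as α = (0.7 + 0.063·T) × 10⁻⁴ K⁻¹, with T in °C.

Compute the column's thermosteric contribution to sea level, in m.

Δh = 0.0628 m

Layer 1: α = (0.7 + 0.063×24)×10⁻⁴ = 2.212×10⁻⁴ K⁻¹
Layer 2: α = (0.7 + 0.063×1.9)×10⁻⁴ = 0.8197×10⁻⁴ K⁻¹
1.2 × 2.212×10⁻⁴ × 44 = 0.01167936 m
44–844 m: 0.78 × 0.8197×10⁻⁴ × 800 = 0.05114928 m
Δh = 0.01167936 + 0.05114928 = 0.06282864 m ≈ 0.0628 m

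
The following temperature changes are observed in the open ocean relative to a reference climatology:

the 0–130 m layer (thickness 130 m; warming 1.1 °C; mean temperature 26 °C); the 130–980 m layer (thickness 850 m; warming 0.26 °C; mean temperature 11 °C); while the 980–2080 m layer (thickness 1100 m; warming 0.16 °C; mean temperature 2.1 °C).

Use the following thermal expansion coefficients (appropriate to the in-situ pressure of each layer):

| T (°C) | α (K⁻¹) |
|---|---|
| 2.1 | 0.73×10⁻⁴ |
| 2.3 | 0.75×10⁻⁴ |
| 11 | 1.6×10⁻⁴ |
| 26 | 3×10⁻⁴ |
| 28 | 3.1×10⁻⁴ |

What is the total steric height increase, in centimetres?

about 9.1 cm

Layer 1 at 26 °C → α = 3×10⁻⁴ K⁻¹
Layer 2 at 11 °C → α = 1.6×10⁻⁴ K⁻¹
Layer 3 at 2.1 °C → α = 0.73×10⁻⁴ K⁻¹
Layer 1: 130 × 1.1 × 3×10⁻⁴ = 0.04290 m
Layer 2: 0.26 × 1.6×10⁻⁴ × 850 = 0.03536 m
Layer 3: 0.16 × 1100 × 0.73×10⁻⁴ = 0.012848 m
Δh = 0.04290 + 0.03536 + 0.012848 = 0.091108 m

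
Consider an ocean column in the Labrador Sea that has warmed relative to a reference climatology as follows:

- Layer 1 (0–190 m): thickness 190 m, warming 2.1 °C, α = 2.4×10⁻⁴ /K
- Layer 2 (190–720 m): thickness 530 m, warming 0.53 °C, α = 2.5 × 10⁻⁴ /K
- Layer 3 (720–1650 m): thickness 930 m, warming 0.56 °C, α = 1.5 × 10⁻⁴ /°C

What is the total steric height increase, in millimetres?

Δh = 240 mm

Layer 1: 2.4×10⁻⁴ × 2.1 × 190 = 0.09576 m
Layer 2: 0.53 × 2.5×10⁻⁴ × 530 = 0.070225 m
720–1650 m: 1.5×10⁻⁴ × 0.56 × 930 = 0.07812 m
Δh = 0.09576 + 0.070225 + 0.07812 = 0.244105 m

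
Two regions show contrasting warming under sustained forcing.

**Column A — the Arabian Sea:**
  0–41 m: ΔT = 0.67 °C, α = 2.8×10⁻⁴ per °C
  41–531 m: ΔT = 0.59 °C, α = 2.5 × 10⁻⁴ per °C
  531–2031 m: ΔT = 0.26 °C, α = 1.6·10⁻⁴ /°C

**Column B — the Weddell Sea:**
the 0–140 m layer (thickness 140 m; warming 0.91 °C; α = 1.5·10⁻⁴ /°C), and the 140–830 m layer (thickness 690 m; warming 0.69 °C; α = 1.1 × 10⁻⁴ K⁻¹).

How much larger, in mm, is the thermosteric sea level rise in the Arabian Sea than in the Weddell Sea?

70.9 mm

A 0–41 m: 41 × 2.8×10⁻⁴ × 0.67 = 0.0076916 m
A 41–531 m: 0.59 × 490 × 2.5×10⁻⁴ = 0.072275 m
A Layer 3: 1.6×10⁻⁴ × 0.26 × 1500 = 0.06240 m
A total: 0.1423666 m
B Layer 1: 0.91 × 1.5×10⁻⁴ × 140 = 0.01911 m
B 140–830 m: 690 × 0.69 × 1.1×10⁻⁴ = 0.052371 m
B total: 0.071481 m
Difference: 0.1423666 − 0.071481 = 0.0708856 m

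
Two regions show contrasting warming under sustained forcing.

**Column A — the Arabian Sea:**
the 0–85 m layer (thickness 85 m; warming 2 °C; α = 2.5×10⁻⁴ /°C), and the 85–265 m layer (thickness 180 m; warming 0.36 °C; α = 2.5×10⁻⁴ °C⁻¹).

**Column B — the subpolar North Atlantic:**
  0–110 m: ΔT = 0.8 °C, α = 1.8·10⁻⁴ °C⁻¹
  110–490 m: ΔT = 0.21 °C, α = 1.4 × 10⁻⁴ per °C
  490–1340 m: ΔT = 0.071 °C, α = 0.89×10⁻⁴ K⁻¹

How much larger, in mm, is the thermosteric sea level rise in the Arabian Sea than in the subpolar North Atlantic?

A 85 × 2 × 2.5×10⁻⁴ = 0.04250 m
A Layer 2: 0.36 × 2.5×10⁻⁴ × 180 = 0.01620 m
A total: 0.05870 m
B 110 × 1.8×10⁻⁴ × 0.8 = 0.01584 m
B Layer 2: 380 × 0.21 × 1.4×10⁻⁴ = 0.011172 m
B 490–1340 m: 850 × 0.89×10⁻⁴ × 0.071 = 0.00537115 m
B total: 0.03238315 m
Difference: 0.05870 − 0.03238315 = 0.02631685 m

Δh_A − Δh_B ≈ 26.3 mm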